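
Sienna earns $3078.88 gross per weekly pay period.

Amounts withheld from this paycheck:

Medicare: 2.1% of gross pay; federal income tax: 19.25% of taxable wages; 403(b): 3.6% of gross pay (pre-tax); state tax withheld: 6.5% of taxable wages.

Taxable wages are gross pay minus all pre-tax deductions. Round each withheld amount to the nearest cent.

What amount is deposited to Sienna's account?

403(b): $3078.88 × 0.036 = $110.84
Taxable wages = $3078.88 − $110.84 = $2968.04
State tax withheld: $2968.04 × 0.065 = $192.92
Federal income tax: $2968.04 × 0.1925 = $571.35
Medicare: $3078.88 × 0.021 = $64.66
Total deductions = $110.84 + $192.92 + $571.35 + $64.66 = $939.77
Net pay = $3078.88 − $939.77 = $2139.11

$2139.11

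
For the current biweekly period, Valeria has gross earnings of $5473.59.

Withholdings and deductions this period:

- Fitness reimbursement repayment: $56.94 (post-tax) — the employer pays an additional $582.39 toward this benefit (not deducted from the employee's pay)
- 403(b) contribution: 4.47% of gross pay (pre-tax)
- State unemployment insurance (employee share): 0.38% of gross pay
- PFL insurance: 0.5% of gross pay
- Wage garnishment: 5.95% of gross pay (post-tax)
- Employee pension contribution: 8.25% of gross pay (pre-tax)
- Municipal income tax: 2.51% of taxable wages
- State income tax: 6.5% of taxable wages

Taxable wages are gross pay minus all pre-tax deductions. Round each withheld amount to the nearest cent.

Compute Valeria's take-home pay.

$3916.12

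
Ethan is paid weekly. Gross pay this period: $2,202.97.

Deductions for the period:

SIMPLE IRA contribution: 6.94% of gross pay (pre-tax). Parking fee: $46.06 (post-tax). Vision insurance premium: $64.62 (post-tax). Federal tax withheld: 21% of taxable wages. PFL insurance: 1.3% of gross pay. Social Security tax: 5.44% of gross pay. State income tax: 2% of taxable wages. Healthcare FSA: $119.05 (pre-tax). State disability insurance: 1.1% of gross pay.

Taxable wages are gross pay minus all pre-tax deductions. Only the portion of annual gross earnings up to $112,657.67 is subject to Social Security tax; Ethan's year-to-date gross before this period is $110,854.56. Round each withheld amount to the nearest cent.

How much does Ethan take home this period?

Healthcare FSA: $119.05
SIMPLE IRA contribution: $2,202.97 × 0.0694 = $152.89
Pre-tax total = $119.05 + $152.89 = $271.94
Taxable wages = $2,202.97 − $271.94 = $1,931.03
State income tax: $1,931.03 × 0.02 = $38.62
Federal tax withheld: $1,931.03 × 0.21 = $405.52
PFL insurance: $2,202.97 × 0.013 = $28.64
Social Security tax: only $112,657.67 − $110,854.56 = $1,803.11 of this check is subject → $1,803.11 × 0.0544 = $98.09
State disability insurance: $2,202.97 × 0.011 = $24.23
Parking fee: $46.06
Vision insurance premium: $64.62
Total deductions = $119.05 + $152.89 + $38.62 + $405.52 + $28.64 + $98.09 + $24.23 + $46.06 + $64.62 = $977.72
Net pay = $2,202.97 − $977.72 = $1,225.25

$1,225.25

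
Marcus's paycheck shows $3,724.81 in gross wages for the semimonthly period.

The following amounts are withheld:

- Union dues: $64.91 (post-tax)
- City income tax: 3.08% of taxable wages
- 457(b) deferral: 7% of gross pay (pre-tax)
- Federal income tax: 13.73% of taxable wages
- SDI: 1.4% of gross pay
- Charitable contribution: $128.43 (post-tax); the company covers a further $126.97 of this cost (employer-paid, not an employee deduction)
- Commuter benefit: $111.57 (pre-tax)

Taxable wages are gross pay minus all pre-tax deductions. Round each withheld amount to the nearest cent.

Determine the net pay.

$2,543.45

Commuter benefit: $111.57
457(b) deferral: $3,724.81 × 0.07 = $260.74
Pre-tax total = $111.57 + $260.74 = $372.31
Taxable wages = $3,724.81 − $372.31 = $3,352.50
City income tax: $3,352.50 × 0.0308 = $103.26
Federal income tax: $3,352.50 × 0.1373 = $460.30
SDI: $3,724.81 × 0.014 = $52.15
Union dues: $64.91
Charitable contribution: $128.43
(Employer's $126.97 toward charitable contribution is not withheld from the employee.)
Total deductions = $111.57 + $260.74 + $103.26 + $460.30 + $52.15 + $64.91 + $128.43 = $1,181.36
Net pay = $3,724.81 − $1,181.36 = $2,543.45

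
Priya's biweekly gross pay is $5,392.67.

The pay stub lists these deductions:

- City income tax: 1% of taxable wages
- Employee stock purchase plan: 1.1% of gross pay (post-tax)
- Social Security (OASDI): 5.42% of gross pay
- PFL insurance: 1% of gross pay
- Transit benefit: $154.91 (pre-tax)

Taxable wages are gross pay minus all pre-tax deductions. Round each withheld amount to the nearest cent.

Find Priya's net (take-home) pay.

$4,779.85

Transit benefit: $154.91
Taxable wages = $5,392.67 − $154.91 = $5,237.76
City income tax: $5,237.76 × 0.01 = $52.38
PFL insurance: $5,392.67 × 0.01 = $53.93
Social Security (OASDI): $5,392.67 × 0.0542 = $292.28
Employee stock purchase plan: $5,392.67 × 0.011 = $59.32
Total deductions = $154.91 + $52.38 + $53.93 + $292.28 + $59.32 = $612.82
Net pay = $5,392.67 − $612.82 = $4,779.85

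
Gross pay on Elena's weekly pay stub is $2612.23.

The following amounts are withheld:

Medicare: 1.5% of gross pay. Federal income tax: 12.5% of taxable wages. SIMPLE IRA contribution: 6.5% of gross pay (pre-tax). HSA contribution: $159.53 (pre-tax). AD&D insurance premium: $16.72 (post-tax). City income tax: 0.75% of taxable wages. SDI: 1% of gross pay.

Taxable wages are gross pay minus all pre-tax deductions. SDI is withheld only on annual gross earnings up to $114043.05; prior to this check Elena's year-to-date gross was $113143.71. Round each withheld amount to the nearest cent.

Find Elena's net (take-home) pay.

HSA contribution: $159.53
SIMPLE IRA contribution: $2612.23 × 0.065 = $169.79
Pre-tax total = $159.53 + $169.79 = $329.32
Taxable wages = $2612.23 − $329.32 = $2282.91
Federal income tax: $2282.91 × 0.125 = $285.36
City income tax: $2282.91 × 0.0075 = $17.12
Medicare: $2612.23 × 0.015 = $39.18
SDI: only $114043.05 − $113143.71 = $899.34 of this check is subject → $899.34 × 0.01 = $8.99
AD&D insurance premium: $16.72
Total deductions = $159.53 + $169.79 + $285.36 + $17.12 + $39.18 + $8.99 + $16.72 = $696.69
Net pay = $2612.23 − $696.69 = $1915.54

$1915.54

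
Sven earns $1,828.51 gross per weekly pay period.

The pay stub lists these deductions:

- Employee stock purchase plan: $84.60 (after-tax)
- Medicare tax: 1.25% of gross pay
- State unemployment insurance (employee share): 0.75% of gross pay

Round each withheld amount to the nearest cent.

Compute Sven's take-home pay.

$1,707.34

Medicare tax: $1,828.51 × 0.0125 = $22.86
State unemployment insurance (employee share): $1,828.51 × 0.0075 = $13.71
Employee stock purchase plan: $84.60
Total deductions = $22.86 + $13.71 + $84.60 = $121.17
Net pay = $1,828.51 − $121.17 = $1,707.34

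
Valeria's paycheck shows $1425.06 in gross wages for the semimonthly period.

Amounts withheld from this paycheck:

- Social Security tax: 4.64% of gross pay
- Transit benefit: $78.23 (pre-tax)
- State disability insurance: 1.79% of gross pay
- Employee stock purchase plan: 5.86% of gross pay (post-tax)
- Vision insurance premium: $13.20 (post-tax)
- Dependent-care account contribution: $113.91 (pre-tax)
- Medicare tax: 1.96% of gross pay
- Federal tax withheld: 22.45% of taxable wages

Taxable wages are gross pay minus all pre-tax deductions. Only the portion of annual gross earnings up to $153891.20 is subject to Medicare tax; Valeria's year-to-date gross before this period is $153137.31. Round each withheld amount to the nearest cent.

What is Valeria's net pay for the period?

Transit benefit: $78.23
Dependent-care account contribution: $113.91
Pre-tax total = $78.23 + $113.91 = $192.14
Taxable wages = $1425.06 − $192.14 = $1232.92
Federal tax withheld: $1232.92 × 0.2245 = $276.79
Medicare tax: only $153891.20 − $153137.31 = $753.89 of this check is subject → $753.89 × 0.0196 = $14.78
State disability insurance: $1425.06 × 0.0179 = $25.51
Social Security tax: $1425.06 × 0.0464 = $66.12
Employee stock purchase plan: $1425.06 × 0.0586 = $83.51
Vision insurance premium: $13.20
Total deductions = $78.23 + $113.91 + $276.79 + $14.78 + $25.51 + $66.12 + $83.51 + $13.20 = $672.05
Net pay = $1425.06 − $672.05 = $753.01

$753.01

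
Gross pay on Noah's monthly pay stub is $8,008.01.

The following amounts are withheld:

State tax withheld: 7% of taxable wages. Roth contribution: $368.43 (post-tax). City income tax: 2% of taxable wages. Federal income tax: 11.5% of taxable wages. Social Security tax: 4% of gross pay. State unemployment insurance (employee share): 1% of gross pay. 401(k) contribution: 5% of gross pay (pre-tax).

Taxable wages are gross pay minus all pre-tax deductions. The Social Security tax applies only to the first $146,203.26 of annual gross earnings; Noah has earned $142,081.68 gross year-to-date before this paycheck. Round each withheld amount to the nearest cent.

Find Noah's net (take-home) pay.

401(k) contribution: $8,008.01 × 0.05 = $400.40
Taxable wages = $8,008.01 − $400.40 = $7,607.61
State tax withheld: $7,607.61 × 0.07 = $532.53
Federal income tax: $7,607.61 × 0.115 = $874.88
City income tax: $7,607.61 × 0.02 = $152.15
Social Security tax: only $146,203.26 − $142,081.68 = $4,121.58 of this check is subject → $4,121.58 × 0.04 = $164.86
State unemployment insurance (employee share): $8,008.01 × 0.01 = $80.08
Roth contribution: $368.43
Total deductions = $400.40 + $532.53 + $874.88 + $152.15 + $164.86 + $80.08 + $368.43 = $2,573.33
Net pay = $8,008.01 − $2,573.33 = $5,434.68

$5,434.68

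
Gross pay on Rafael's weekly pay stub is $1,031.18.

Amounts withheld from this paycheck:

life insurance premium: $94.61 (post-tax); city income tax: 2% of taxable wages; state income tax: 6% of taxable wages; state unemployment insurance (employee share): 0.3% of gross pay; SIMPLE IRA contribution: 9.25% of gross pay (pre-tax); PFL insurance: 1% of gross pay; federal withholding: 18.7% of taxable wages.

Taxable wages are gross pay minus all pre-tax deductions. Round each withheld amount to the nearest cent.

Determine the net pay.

SIMPLE IRA contribution: $1,031.18 × 0.0925 = $95.38
Taxable wages = $1,031.18 − $95.38 = $935.80
State income tax: $935.80 × 0.06 = $56.15
Federal withholding: $935.80 × 0.187 = $174.99
City income tax: $935.80 × 0.02 = $18.72
PFL insurance: $1,031.18 × 0.01 = $10.31
State unemployment insurance (employee share): $1,031.18 × 0.003 = $3.09
Life insurance premium: $94.61
Total deductions = $95.38 + $56.15 + $174.99 + $18.72 + $10.31 + $3.09 + $94.61 = $453.25
Net pay = $1,031.18 − $453.25 = $577.93

$577.93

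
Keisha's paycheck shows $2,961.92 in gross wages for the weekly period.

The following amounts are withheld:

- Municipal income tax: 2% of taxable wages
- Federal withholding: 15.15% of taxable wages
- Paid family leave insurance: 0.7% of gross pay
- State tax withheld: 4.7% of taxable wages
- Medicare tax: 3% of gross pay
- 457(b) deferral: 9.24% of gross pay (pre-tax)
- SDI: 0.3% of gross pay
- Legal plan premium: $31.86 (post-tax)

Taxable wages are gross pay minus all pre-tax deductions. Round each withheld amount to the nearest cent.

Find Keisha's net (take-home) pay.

457(b) deferral: $2,961.92 × 0.0924 = $273.68
Taxable wages = $2,961.92 − $273.68 = $2,688.24
Municipal income tax: $2,688.24 × 0.02 = $53.76
State tax withheld: $2,688.24 × 0.047 = $126.35
Federal withholding: $2,688.24 × 0.1515 = $407.27
Medicare tax: $2,961.92 × 0.03 = $88.86
Paid family leave insurance: $2,961.92 × 0.007 = $20.73
SDI: $2,961.92 × 0.003 = $8.89
Legal plan premium: $31.86
Total deductions = $273.68 + $53.76 + $126.35 + $407.27 + $88.86 + $20.73 + $8.89 + $31.86 = $1,011.40
Net pay = $2,961.92 − $1,011.40 = $1,950.52

$1,950.52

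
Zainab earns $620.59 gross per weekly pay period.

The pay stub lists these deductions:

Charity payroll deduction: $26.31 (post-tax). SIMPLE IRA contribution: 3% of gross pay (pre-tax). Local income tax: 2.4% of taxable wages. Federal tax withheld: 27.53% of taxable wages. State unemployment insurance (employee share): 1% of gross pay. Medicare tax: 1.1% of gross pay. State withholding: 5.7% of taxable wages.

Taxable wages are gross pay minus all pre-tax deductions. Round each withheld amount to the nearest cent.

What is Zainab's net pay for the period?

$348.14

SIMPLE IRA contribution: $620.59 × 0.03 = $18.62
Taxable wages = $620.59 − $18.62 = $601.97
Federal tax withheld: $601.97 × 0.2753 = $165.72
Local income tax: $601.97 × 0.024 = $14.45
State withholding: $601.97 × 0.057 = $34.31
State unemployment insurance (employee share): $620.59 × 0.01 = $6.21
Medicare tax: $620.59 × 0.011 = $6.83
Charity payroll deduction: $26.31
Total deductions = $18.62 + $165.72 + $14.45 + $34.31 + $6.21 + $6.83 + $26.31 = $272.45
Net pay = $620.59 − $272.45 = $348.14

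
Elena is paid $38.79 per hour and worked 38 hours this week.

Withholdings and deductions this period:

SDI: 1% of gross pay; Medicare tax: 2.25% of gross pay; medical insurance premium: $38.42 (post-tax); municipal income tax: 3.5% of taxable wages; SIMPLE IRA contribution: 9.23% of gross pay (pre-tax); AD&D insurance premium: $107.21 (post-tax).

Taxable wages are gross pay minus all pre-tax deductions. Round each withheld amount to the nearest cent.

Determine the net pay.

Gross pay: 38 × $38.79 = $1474.02
SIMPLE IRA contribution: $1474.02 × 0.0923 = $136.05
Taxable wages = $1474.02 − $136.05 = $1337.97
Municipal income tax: $1337.97 × 0.035 = $46.83
SDI: $1474.02 × 0.01 = $14.74
Medicare tax: $1474.02 × 0.0225 = $33.17
AD&D insurance premium: $107.21
Medical insurance premium: $38.42
Total deductions = $136.05 + $46.83 + $14.74 + $33.17 + $107.21 + $38.42 = $376.42
Net pay = $1474.02 − $376.42 = $1097.60

$1097.60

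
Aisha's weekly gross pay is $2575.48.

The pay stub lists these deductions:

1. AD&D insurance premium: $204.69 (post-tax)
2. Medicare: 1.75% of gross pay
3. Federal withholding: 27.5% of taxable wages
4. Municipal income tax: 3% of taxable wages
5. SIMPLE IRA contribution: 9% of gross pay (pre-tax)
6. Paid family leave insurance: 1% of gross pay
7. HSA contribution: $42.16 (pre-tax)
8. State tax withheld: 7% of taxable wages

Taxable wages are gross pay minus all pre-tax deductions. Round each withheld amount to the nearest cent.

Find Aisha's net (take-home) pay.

SIMPLE IRA contribution: $2575.48 × 0.09 = $231.79
HSA contribution: $42.16
Pre-tax total = $231.79 + $42.16 = $273.95
Taxable wages = $2575.48 − $273.95 = $2301.53
Federal withholding: $2301.53 × 0.275 = $632.92
Municipal income tax: $2301.53 × 0.03 = $69.05
State tax withheld: $2301.53 × 0.07 = $161.11
Medicare: $2575.48 × 0.0175 = $45.07
Paid family leave insurance: $2575.48 × 0.01 = $25.75
AD&D insurance premium: $204.69
Total deductions = $231.79 + $42.16 + $632.92 + $69.05 + $161.11 + $45.07 + $25.75 + $204.69 = $1412.54
Net pay = $2575.48 − $1412.54 = $1162.94

$1162.94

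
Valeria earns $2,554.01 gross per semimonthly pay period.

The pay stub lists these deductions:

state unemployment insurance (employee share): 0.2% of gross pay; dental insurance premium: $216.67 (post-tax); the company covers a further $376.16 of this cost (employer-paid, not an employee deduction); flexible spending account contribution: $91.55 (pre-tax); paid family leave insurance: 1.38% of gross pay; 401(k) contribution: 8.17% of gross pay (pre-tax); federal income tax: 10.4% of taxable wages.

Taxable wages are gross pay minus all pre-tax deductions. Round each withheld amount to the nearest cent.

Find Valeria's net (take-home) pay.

Flexible spending account contribution: $91.55
401(k) contribution: $2,554.01 × 0.0817 = $208.66
Pre-tax total = $91.55 + $208.66 = $300.21
Taxable wages = $2,554.01 − $300.21 = $2,253.80
Federal income tax: $2,253.80 × 0.104 = $234.40
State unemployment insurance (employee share): $2,554.01 × 0.002 = $5.11
Paid family leave insurance: $2,554.01 × 0.0138 = $35.25
Dental insurance premium: $216.67
(Employer's $376.16 toward dental insurance premium is not withheld from the employee.)
Total deductions = $91.55 + $208.66 + $234.40 + $5.11 + $35.25 + $216.67 = $791.64
Net pay = $2,554.01 − $791.64 = $1,762.37

$1,762.37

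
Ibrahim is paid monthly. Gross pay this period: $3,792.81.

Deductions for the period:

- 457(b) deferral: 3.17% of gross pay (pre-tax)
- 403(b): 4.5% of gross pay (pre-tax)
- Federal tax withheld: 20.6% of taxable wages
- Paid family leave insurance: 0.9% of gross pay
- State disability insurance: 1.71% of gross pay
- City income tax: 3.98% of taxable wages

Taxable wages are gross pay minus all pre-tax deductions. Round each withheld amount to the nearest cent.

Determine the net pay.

457(b) deferral: $3,792.81 × 0.0317 = $120.23
403(b): $3,792.81 × 0.045 = $170.68
Pre-tax total = $120.23 + $170.68 = $290.91
Taxable wages = $3,792.81 − $290.91 = $3,501.90
City income tax: $3,501.90 × 0.0398 = $139.38
Federal tax withheld: $3,501.90 × 0.206 = $721.39
Paid family leave insurance: $3,792.81 × 0.009 = $34.14
State disability insurance: $3,792.81 × 0.0171 = $64.86
Total deductions = $120.23 + $170.68 + $139.38 + $721.39 + $34.14 + $64.86 = $1,250.68
Net pay = $3,792.81 − $1,250.68 = $2,542.13

$2,542.13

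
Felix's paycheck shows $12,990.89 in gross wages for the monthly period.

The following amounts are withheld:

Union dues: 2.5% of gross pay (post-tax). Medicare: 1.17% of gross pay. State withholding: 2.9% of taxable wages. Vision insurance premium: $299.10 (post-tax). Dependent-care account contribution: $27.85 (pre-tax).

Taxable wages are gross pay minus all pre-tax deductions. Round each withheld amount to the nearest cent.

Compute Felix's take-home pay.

$11,811.25

Dependent-care account contribution: $27.85
Taxable wages = $12,990.89 − $27.85 = $12,963.04
State withholding: $12,963.04 × 0.029 = $375.93
Medicare: $12,990.89 × 0.0117 = $151.99
Union dues: $12,990.89 × 0.025 = $324.77
Vision insurance premium: $299.10
Total deductions = $27.85 + $375.93 + $151.99 + $324.77 + $299.10 = $1,179.64
Net pay = $12,990.89 − $1,179.64 = $11,811.25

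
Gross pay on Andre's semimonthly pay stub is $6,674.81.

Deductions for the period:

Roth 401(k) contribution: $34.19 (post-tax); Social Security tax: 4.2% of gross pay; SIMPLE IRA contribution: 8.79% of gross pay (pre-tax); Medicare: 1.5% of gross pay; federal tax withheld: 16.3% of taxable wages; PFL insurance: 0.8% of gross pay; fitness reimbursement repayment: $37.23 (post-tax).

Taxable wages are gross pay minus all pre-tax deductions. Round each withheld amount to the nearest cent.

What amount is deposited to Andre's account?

SIMPLE IRA contribution: $6,674.81 × 0.0879 = $586.72
Taxable wages = $6,674.81 − $586.72 = $6,088.09
Federal tax withheld: $6,088.09 × 0.163 = $992.36
PFL insurance: $6,674.81 × 0.008 = $53.40
Social Security tax: $6,674.81 × 0.042 = $280.34
Medicare: $6,674.81 × 0.015 = $100.12
Roth 401(k) contribution: $34.19
Fitness reimbursement repayment: $37.23
Total deductions = $586.72 + $992.36 + $53.40 + $280.34 + $100.12 + $34.19 + $37.23 = $2,084.36
Net pay = $6,674.81 − $2,084.36 = $4,590.45

$4,590.45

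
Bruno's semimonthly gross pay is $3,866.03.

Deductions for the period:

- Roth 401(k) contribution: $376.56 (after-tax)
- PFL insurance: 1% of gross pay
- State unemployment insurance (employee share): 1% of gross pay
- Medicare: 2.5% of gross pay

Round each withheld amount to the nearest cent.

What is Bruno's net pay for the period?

Medicare: $3,866.03 × 0.025 = $96.65
PFL insurance: $3,866.03 × 0.01 = $38.66
State unemployment insurance (employee share): $3,866.03 × 0.01 = $38.66
Roth 401(k) contribution: $376.56
Total deductions = $96.65 + $38.66 + $38.66 + $376.56 = $550.53
Net pay = $3,866.03 − $550.53 = $3,315.50

$3,315.50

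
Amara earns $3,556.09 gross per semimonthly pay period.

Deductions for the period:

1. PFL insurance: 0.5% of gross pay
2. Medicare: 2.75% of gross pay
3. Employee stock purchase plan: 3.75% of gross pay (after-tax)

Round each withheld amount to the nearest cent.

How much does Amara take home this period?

$3,307.17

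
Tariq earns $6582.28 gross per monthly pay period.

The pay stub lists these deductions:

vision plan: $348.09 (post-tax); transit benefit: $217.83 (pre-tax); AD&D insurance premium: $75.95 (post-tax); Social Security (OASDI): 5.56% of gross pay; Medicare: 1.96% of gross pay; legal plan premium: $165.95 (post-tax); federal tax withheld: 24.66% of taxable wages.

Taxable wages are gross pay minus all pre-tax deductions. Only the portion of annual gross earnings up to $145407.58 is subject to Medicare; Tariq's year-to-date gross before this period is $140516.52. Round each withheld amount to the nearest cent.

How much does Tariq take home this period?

$3743.16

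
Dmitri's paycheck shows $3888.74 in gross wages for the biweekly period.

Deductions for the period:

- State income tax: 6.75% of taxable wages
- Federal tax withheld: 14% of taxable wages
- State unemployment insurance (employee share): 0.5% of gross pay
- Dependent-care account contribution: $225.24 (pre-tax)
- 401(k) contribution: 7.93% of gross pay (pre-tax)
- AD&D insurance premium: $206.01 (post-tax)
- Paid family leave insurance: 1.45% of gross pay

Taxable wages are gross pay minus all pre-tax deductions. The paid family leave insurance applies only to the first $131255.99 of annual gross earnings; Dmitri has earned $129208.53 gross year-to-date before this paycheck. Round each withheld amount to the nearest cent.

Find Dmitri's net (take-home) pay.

$2403.79

Dependent-care account contribution: $225.24
401(k) contribution: $3888.74 × 0.0793 = $308.38
Pre-tax total = $225.24 + $308.38 = $533.62
Taxable wages = $3888.74 − $533.62 = $3355.12
Federal tax withheld: $3355.12 × 0.14 = $469.72
State income tax: $3355.12 × 0.0675 = $226.47
State unemployment insurance (employee share): $3888.74 × 0.005 = $19.44
Paid family leave insurance: only $131255.99 − $129208.53 = $2047.46 of this check is subject → $2047.46 × 0.0145 = $29.69
AD&D insurance premium: $206.01
Total deductions = $225.24 + $308.38 + $469.72 + $226.47 + $19.44 + $29.69 + $206.01 = $1484.95
Net pay = $3888.74 − $1484.95 = $2403.79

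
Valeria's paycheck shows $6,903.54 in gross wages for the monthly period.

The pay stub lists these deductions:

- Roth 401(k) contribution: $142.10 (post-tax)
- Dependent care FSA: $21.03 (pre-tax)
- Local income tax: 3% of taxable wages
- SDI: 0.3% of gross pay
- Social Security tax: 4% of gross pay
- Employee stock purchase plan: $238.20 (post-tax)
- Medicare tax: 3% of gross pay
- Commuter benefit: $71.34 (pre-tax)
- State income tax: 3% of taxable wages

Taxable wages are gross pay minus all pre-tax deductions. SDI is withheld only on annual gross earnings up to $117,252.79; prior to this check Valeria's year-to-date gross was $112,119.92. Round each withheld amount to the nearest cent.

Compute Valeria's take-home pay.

Commuter benefit: $71.34
Dependent care FSA: $21.03
Pre-tax total = $71.34 + $21.03 = $92.37
Taxable wages = $6,903.54 − $92.37 = $6,811.17
State income tax: $6,811.17 × 0.03 = $204.34
Local income tax: $6,811.17 × 0.03 = $204.34
Medicare tax: $6,903.54 × 0.03 = $207.11
Social Security tax: $6,903.54 × 0.04 = $276.14
SDI: only $117,252.79 − $112,119.92 = $5,132.87 of this check is subject → $5,132.87 × 0.003 = $15.40
Roth 401(k) contribution: $142.10
Employee stock purchase plan: $238.20
Total deductions = $71.34 + $21.03 + $204.34 + $204.34 + $207.11 + $276.14 + $15.40 + $142.10 + $238.20 = $1,380.00
Net pay = $6,903.54 − $1,380.00 = $5,523.54

$5,523.54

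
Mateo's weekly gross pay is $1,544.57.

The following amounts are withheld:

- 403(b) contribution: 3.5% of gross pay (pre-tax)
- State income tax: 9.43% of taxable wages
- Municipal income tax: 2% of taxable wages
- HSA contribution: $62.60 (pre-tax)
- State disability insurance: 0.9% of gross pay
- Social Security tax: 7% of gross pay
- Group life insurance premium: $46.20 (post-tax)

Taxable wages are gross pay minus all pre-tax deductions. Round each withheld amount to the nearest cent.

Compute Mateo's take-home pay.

$1,096.48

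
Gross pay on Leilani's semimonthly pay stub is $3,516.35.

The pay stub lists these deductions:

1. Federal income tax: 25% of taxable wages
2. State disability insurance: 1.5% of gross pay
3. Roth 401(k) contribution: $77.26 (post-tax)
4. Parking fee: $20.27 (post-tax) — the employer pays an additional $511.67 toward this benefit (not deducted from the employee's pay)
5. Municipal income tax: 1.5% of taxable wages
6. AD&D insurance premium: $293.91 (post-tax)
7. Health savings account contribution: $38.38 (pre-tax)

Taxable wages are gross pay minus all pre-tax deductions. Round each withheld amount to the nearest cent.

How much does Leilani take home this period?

Health savings account contribution: $38.38
Taxable wages = $3,516.35 − $38.38 = $3,477.97
Municipal income tax: $3,477.97 × 0.015 = $52.17
Federal income tax: $3,477.97 × 0.25 = $869.49
State disability insurance: $3,516.35 × 0.015 = $52.75
AD&D insurance premium: $293.91
Parking fee: $20.27
Roth 401(k) contribution: $77.26
(Employer's $511.67 toward parking fee is not withheld from the employee.)
Total deductions = $38.38 + $52.17 + $869.49 + $52.75 + $293.91 + $20.27 + $77.26 = $1,404.23
Net pay = $3,516.35 − $1,404.23 = $2,112.12

$2,112.12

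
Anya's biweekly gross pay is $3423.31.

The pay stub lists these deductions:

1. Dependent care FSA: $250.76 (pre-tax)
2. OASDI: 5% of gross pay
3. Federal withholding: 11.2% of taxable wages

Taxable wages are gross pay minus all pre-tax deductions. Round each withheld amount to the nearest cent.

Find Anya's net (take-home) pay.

$2646.05

Dependent care FSA: $250.76
Taxable wages = $3423.31 − $250.76 = $3172.55
Federal withholding: $3172.55 × 0.112 = $355.33
OASDI: $3423.31 × 0.05 = $171.17
Total deductions = $250.76 + $355.33 + $171.17 = $777.26
Net pay = $3423.31 − $777.26 = $2646.05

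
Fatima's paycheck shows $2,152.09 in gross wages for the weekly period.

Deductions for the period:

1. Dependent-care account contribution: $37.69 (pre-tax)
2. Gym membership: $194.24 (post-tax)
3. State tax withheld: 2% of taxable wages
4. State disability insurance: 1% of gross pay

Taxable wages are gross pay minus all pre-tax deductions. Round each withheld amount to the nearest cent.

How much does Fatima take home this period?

$1,856.35

Dependent-care account contribution: $37.69
Taxable wages = $2,152.09 − $37.69 = $2,114.40
State tax withheld: $2,114.40 × 0.02 = $42.29
State disability insurance: $2,152.09 × 0.01 = $21.52
Gym membership: $194.24
Total deductions = $37.69 + $42.29 + $21.52 + $194.24 = $295.74
Net pay = $2,152.09 − $295.74 = $1,856.35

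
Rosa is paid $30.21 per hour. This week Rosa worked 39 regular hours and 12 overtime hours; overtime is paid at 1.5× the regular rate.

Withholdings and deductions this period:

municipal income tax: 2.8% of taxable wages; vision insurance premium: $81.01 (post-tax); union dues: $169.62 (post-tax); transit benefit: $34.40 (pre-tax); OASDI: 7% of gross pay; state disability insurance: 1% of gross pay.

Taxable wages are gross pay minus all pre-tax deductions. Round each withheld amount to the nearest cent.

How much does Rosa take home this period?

$1,251.93

Regular pay: 39 × $30.21 = $1,178.19
Overtime pay: 12 × $30.21 × 1.5 = $543.78
Gross pay = $1,178.19 + $543.78 = $1,721.97
Transit benefit: $34.40
Taxable wages = $1,721.97 − $34.40 = $1,687.57
Municipal income tax: $1,687.57 × 0.028 = $47.25
State disability insurance: $1,721.97 × 0.01 = $17.22
OASDI: $1,721.97 × 0.07 = $120.54
Union dues: $169.62
Vision insurance premium: $81.01
Total deductions = $34.40 + $47.25 + $17.22 + $120.54 + $169.62 + $81.01 = $470.04
Net pay = $1,721.97 − $470.04 = $1,251.93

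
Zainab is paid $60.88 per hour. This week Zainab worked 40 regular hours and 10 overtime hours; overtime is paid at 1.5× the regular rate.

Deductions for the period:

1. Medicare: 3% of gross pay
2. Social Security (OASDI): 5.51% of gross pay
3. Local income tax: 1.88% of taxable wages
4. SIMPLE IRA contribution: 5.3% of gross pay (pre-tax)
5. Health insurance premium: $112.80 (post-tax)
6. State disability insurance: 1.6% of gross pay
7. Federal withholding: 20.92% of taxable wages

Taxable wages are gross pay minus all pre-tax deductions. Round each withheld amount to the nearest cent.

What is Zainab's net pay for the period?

Regular pay: 40 × $60.88 = $2,435.20
Overtime pay: 10 × $60.88 × 1.5 = $913.20
Gross pay = $2,435.20 + $913.20 = $3,348.40
SIMPLE IRA contribution: $3,348.40 × 0.053 = $177.47
Taxable wages = $3,348.40 − $177.47 = $3,170.93
Local income tax: $3,170.93 × 0.0188 = $59.61
Federal withholding: $3,170.93 × 0.2092 = $663.36
Medicare: $3,348.40 × 0.03 = $100.45
Social Security (OASDI): $3,348.40 × 0.0551 = $184.50
State disability insurance: $3,348.40 × 0.016 = $53.57
Health insurance premium: $112.80
Total deductions = $177.47 + $59.61 + $663.36 + $100.45 + $184.50 + $53.57 + $112.80 = $1,351.76
Net pay = $3,348.40 − $1,351.76 = $1,996.64

$1,996.64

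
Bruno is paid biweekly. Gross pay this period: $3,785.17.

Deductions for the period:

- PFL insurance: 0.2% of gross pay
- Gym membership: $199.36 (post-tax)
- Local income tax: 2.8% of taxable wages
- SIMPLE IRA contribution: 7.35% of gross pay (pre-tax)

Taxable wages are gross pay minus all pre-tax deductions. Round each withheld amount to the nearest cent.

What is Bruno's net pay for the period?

$3,201.84

SIMPLE IRA contribution: $3,785.17 × 0.0735 = $278.21
Taxable wages = $3,785.17 − $278.21 = $3,506.96
Local income tax: $3,506.96 × 0.028 = $98.19
PFL insurance: $3,785.17 × 0.002 = $7.57
Gym membership: $199.36
Total deductions = $278.21 + $98.19 + $7.57 + $199.36 = $583.33
Net pay = $3,785.17 − $583.33 = $3,201.84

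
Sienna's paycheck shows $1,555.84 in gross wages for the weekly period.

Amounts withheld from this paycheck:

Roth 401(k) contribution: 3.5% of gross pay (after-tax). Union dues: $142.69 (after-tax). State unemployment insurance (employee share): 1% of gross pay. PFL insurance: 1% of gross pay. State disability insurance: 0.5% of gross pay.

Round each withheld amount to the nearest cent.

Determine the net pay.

State disability insurance: $1,555.84 × 0.005 = $7.78
State unemployment insurance (employee share): $1,555.84 × 0.01 = $15.56
PFL insurance: $1,555.84 × 0.01 = $15.56
Union dues: $142.69
Roth 401(k) contribution: $1,555.84 × 0.035 = $54.45
Total deductions = $7.78 + $15.56 + $15.56 + $142.69 + $54.45 = $236.04
Net pay = $1,555.84 − $236.04 = $1,319.80

$1,319.80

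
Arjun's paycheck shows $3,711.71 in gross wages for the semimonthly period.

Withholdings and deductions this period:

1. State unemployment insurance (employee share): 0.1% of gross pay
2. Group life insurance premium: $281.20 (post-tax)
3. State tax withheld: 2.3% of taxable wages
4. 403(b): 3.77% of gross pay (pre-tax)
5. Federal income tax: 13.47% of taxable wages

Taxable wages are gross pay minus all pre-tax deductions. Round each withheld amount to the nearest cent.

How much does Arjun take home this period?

$2,723.60

403(b): $3,711.71 × 0.0377 = $139.93
Taxable wages = $3,711.71 − $139.93 = $3,571.78
Federal income tax: $3,571.78 × 0.1347 = $481.12
State tax withheld: $3,571.78 × 0.023 = $82.15
State unemployment insurance (employee share): $3,711.71 × 0.001 = $3.71
Group life insurance premium: $281.20
Total deductions = $139.93 + $481.12 + $82.15 + $3.71 + $281.20 = $988.11
Net pay = $3,711.71 − $988.11 = $2,723.60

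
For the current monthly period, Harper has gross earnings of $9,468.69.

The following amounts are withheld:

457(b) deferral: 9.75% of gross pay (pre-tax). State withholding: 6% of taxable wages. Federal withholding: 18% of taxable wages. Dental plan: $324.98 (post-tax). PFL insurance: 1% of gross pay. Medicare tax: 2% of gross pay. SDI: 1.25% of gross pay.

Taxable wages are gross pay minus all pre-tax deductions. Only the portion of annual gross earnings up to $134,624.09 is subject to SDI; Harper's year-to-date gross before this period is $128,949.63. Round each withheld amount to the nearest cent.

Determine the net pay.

$5,814.60

457(b) deferral: $9,468.69 × 0.0975 = $923.20
Taxable wages = $9,468.69 − $923.20 = $8,545.49
Federal withholding: $8,545.49 × 0.18 = $1,538.19
State withholding: $8,545.49 × 0.06 = $512.73
PFL insurance: $9,468.69 × 0.01 = $94.69
Medicare tax: $9,468.69 × 0.02 = $189.37
SDI: only $134,624.09 − $128,949.63 = $5,674.46 of this check is subject → $5,674.46 × 0.0125 = $70.93
Dental plan: $324.98
Total deductions = $923.20 + $1,538.19 + $512.73 + $94.69 + $189.37 + $70.93 + $324.98 = $3,654.09
Net pay = $9,468.69 − $3,654.09 = $5,814.60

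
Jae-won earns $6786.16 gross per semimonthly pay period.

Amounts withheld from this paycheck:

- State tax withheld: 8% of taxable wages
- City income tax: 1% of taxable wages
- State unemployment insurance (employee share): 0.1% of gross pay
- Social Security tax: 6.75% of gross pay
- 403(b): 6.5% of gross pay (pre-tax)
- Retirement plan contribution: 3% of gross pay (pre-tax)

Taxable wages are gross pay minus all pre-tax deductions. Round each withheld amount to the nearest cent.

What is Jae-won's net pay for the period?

$5123.89

Retirement plan contribution: $6786.16 × 0.03 = $203.58
403(b): $6786.16 × 0.065 = $441.10
Pre-tax total = $203.58 + $441.10 = $644.68
Taxable wages = $6786.16 − $644.68 = $6141.48
State tax withheld: $6141.48 × 0.08 = $491.32
City income tax: $6141.48 × 0.01 = $61.41
State unemployment insurance (employee share): $6786.16 × 0.001 = $6.79
Social Security tax: $6786.16 × 0.0675 = $458.07
Total deductions = $203.58 + $441.10 + $491.32 + $61.41 + $6.79 + $458.07 = $1662.27
Net pay = $6786.16 − $1662.27 = $5123.89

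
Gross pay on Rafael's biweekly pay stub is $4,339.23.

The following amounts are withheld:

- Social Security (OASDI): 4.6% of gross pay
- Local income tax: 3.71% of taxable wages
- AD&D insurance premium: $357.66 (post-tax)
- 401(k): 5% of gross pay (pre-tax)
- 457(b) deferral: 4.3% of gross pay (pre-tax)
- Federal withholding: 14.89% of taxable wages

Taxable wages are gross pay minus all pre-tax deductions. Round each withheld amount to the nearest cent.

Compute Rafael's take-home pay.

$2,646.39

457(b) deferral: $4,339.23 × 0.043 = $186.59
401(k): $4,339.23 × 0.05 = $216.96
Pre-tax total = $186.59 + $216.96 = $403.55
Taxable wages = $4,339.23 − $403.55 = $3,935.68
Local income tax: $3,935.68 × 0.0371 = $146.01
Federal withholding: $3,935.68 × 0.1489 = $586.02
Social Security (OASDI): $4,339.23 × 0.046 = $199.60
AD&D insurance premium: $357.66
Total deductions = $186.59 + $216.96 + $146.01 + $586.02 + $199.60 + $357.66 = $1,692.84
Net pay = $4,339.23 − $1,692.84 = $2,646.39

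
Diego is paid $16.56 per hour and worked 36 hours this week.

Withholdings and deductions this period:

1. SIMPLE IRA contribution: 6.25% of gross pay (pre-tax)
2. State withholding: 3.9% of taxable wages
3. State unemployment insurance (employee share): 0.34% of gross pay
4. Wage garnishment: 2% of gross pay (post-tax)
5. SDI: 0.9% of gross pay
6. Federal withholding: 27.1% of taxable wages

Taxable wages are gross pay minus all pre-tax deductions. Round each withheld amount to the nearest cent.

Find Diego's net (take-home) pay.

Gross pay: 36 × $16.56 = $596.16
SIMPLE IRA contribution: $596.16 × 0.0625 = $37.26
Taxable wages = $596.16 − $37.26 = $558.90
Federal withholding: $558.90 × 0.271 = $151.46
State withholding: $558.90 × 0.039 = $21.80
State unemployment insurance (employee share): $596.16 × 0.0034 = $2.03
SDI: $596.16 × 0.009 = $5.37
Wage garnishment: $596.16 × 0.02 = $11.92
Total deductions = $37.26 + $151.46 + $21.80 + $2.03 + $5.37 + $11.92 = $229.84
Net pay = $596.16 − $229.84 = $366.32

$366.32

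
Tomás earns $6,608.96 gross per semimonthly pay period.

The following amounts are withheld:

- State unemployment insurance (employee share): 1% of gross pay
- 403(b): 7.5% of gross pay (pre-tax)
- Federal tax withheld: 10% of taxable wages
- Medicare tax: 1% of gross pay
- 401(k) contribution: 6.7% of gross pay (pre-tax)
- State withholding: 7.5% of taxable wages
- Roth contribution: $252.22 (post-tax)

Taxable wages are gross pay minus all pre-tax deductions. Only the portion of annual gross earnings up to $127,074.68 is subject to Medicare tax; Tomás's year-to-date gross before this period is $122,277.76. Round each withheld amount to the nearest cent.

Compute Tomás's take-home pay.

$4,311.87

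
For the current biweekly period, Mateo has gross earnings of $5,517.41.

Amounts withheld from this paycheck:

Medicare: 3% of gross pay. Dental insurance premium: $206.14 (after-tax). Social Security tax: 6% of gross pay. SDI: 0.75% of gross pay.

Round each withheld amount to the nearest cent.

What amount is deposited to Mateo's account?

Social Security tax: $5,517.41 × 0.06 = $331.04
Medicare: $5,517.41 × 0.03 = $165.52
SDI: $5,517.41 × 0.0075 = $41.38
Dental insurance premium: $206.14
Total deductions = $331.04 + $165.52 + $41.38 + $206.14 = $744.08
Net pay = $5,517.41 − $744.08 = $4,773.33

$4,773.33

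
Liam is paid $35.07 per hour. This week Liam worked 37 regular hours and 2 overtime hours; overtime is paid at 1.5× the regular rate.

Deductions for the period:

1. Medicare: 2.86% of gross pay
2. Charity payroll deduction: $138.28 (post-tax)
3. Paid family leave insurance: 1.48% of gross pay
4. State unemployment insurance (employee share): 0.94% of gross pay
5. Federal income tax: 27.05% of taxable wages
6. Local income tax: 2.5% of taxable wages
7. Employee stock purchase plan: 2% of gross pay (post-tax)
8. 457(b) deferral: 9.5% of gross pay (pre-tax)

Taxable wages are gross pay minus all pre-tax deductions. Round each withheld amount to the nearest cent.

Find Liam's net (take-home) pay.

$653.97

Regular pay: 37 × $35.07 = $1297.59
Overtime pay: 2 × $35.07 × 1.5 = $105.21
Gross pay = $1297.59 + $105.21 = $1402.80
457(b) deferral: $1402.80 × 0.095 = $133.27
Taxable wages = $1402.80 − $133.27 = $1269.53
Local income tax: $1269.53 × 0.025 = $31.74
Federal income tax: $1269.53 × 0.2705 = $343.41
State unemployment insurance (employee share): $1402.80 × 0.0094 = $13.19
Medicare: $1402.80 × 0.0286 = $40.12
Paid family leave insurance: $1402.80 × 0.0148 = $20.76
Employee stock purchase plan: $1402.80 × 0.02 = $28.06
Charity payroll deduction: $138.28
Total deductions = $133.27 + $31.74 + $343.41 + $13.19 + $40.12 + $20.76 + $28.06 + $138.28 = $748.83
Net pay = $1402.80 − $748.83 = $653.97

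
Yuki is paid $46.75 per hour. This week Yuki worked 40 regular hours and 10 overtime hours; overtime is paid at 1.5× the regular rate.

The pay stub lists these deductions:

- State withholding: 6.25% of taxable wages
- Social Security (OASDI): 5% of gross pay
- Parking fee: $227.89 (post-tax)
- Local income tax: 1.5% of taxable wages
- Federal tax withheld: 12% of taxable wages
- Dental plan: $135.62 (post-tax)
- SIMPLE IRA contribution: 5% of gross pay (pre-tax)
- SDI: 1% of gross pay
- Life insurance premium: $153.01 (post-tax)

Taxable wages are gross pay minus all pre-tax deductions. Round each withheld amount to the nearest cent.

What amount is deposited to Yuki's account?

Regular pay: 40 × $46.75 = $1,870.00
Overtime pay: 10 × $46.75 × 1.5 = $701.25
Gross pay = $1,870.00 + $701.25 = $2,571.25
SIMPLE IRA contribution: $2,571.25 × 0.05 = $128.56
Taxable wages = $2,571.25 − $128.56 = $2,442.69
State withholding: $2,442.69 × 0.0625 = $152.67
Local income tax: $2,442.69 × 0.015 = $36.64
Federal tax withheld: $2,442.69 × 0.12 = $293.12
SDI: $2,571.25 × 0.01 = $25.71
Social Security (OASDI): $2,571.25 × 0.05 = $128.56
Parking fee: $227.89
Life insurance premium: $153.01
Dental plan: $135.62
Total deductions = $128.56 + $152.67 + $36.64 + $293.12 + $25.71 + $128.56 + $227.89 + $153.01 + $135.62 = $1,281.78
Net pay = $2,571.25 − $1,281.78 = $1,289.47

$1,289.47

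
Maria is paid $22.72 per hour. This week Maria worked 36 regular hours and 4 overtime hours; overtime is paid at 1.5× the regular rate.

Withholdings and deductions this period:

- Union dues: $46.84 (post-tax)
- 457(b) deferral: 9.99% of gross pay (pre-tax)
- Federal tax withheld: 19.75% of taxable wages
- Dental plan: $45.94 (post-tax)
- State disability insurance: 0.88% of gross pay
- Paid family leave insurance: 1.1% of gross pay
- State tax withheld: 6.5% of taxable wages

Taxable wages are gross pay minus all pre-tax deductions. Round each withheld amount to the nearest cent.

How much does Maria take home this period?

Regular pay: 36 × $22.72 = $817.92
Overtime pay: 4 × $22.72 × 1.5 = $136.32
Gross pay = $817.92 + $136.32 = $954.24
457(b) deferral: $954.24 × 0.0999 = $95.33
Taxable wages = $954.24 − $95.33 = $858.91
Federal tax withheld: $858.91 × 0.1975 = $169.63
State tax withheld: $858.91 × 0.065 = $55.83
State disability insurance: $954.24 × 0.0088 = $8.40
Paid family leave insurance: $954.24 × 0.011 = $10.50
Union dues: $46.84
Dental plan: $45.94
Total deductions = $95.33 + $169.63 + $55.83 + $8.40 + $10.50 + $46.84 + $45.94 = $432.47
Net pay = $954.24 − $432.47 = $521.77

$521.77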